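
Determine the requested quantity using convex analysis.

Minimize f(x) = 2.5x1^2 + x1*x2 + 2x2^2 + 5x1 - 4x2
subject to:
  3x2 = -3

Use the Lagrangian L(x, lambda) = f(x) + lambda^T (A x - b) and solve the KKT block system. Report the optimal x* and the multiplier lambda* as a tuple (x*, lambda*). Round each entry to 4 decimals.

Form the Lagrangian:
  L(x, lambda) = (1/2) x^T Q x + c^T x + lambda^T (A x - b)
Stationarity (grad_x L = 0): Q x + c + A^T lambda = 0.
Primal feasibility: A x = b.

This gives the KKT block system:
  [ Q   A^T ] [ x     ]   [-c ]
  [ A    0  ] [ lambda ] = [ b ]

Solving the linear system:
  x*      = (-0.8, -1)
  lambda* = (2.9333)
  f(x*)   = 4.4

x* = (-0.8, -1), lambda* = (2.9333)


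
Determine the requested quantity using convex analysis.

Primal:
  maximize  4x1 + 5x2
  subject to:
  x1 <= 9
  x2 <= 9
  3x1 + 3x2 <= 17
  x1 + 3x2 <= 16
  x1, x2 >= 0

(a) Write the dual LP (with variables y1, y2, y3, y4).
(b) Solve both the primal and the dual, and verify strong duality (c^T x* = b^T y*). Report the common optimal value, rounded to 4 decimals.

The standard primal-dual pair for 'max c^T x s.t. A x <= b, x >= 0' is:
  Dual:  min b^T y  s.t.  A^T y >= c,  y >= 0.

So the dual LP is:
  minimize  9y1 + 9y2 + 17y3 + 16y4
  subject to:
    y1 + 3y3 + y4 >= 4
    y2 + 3y3 + 3y4 >= 5
    y1, y2, y3, y4 >= 0

Solving the primal: x* = (0.5, 5.1667).
  primal value c^T x* = 27.8333.
Solving the dual: y* = (0, 0, 1.1667, 0.5).
  dual value b^T y* = 27.8333.
Strong duality: c^T x* = b^T y*. Confirmed.

27.8333


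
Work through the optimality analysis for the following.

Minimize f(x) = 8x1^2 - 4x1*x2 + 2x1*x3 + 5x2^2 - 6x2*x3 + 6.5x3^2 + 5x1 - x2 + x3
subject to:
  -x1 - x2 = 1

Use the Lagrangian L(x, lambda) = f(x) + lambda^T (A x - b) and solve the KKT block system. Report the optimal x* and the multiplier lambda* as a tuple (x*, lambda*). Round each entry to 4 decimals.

Form the Lagrangian:
  L(x, lambda) = (1/2) x^T Q x + c^T x + lambda^T (A x - b)
Stationarity (grad_x L = 0): Q x + c + A^T lambda = 0.
Primal feasibility: A x = b.

This gives the KKT block system:
  [ Q   A^T ] [ x     ]   [-c ]
  [ A    0  ] [ lambda ] = [ b ]

Solving the linear system:
  x*      = (-0.5397, -0.4603, -0.2063)
  lambda* = (-2.2063)
  f(x*)   = -0.119

x* = (-0.5397, -0.4603, -0.2063), lambda* = (-2.2063)


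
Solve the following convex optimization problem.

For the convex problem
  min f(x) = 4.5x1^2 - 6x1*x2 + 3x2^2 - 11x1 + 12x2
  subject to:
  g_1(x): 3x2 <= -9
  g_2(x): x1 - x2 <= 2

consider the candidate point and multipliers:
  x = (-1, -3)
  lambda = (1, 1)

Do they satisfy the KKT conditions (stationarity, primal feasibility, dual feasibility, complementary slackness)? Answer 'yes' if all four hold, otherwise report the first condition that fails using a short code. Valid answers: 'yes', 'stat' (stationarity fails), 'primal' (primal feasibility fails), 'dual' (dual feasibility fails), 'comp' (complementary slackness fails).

Gradient of f: grad f(x) = Q x + c = (-2, 0)
Constraint values g_i(x) = a_i^T x - b_i:
  g_1((-1, -3)) = 0
  g_2((-1, -3)) = 0
Stationarity residual: grad f(x) + sum_i lambda_i a_i = (-1, 2)
  -> stationarity FAILS
Primal feasibility (all g_i <= 0): OK
Dual feasibility (all lambda_i >= 0): OK
Complementary slackness (lambda_i * g_i(x) = 0 for all i): OK

Verdict: the first failing condition is stationarity -> stat.

stat


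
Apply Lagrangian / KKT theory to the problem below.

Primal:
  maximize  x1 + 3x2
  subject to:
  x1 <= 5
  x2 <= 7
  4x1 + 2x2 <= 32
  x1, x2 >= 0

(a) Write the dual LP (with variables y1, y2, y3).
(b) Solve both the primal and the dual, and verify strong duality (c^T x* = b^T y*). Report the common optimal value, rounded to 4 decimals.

The standard primal-dual pair for 'max c^T x s.t. A x <= b, x >= 0' is:
  Dual:  min b^T y  s.t.  A^T y >= c,  y >= 0.

So the dual LP is:
  minimize  5y1 + 7y2 + 32y3
  subject to:
    y1 + 4y3 >= 1
    y2 + 2y3 >= 3
    y1, y2, y3 >= 0

Solving the primal: x* = (4.5, 7).
  primal value c^T x* = 25.5.
Solving the dual: y* = (0, 2.5, 0.25).
  dual value b^T y* = 25.5.
Strong duality: c^T x* = b^T y*. Confirmed.

25.5


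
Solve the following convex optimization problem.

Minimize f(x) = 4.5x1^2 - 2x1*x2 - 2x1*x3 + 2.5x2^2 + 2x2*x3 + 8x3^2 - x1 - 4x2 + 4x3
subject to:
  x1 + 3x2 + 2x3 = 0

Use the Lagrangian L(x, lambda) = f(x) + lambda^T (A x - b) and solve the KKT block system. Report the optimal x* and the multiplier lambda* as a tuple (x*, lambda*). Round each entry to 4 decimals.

Form the Lagrangian:
  L(x, lambda) = (1/2) x^T Q x + c^T x + lambda^T (A x - b)
Stationarity (grad_x L = 0): Q x + c + A^T lambda = 0.
Primal feasibility: A x = b.

This gives the KKT block system:
  [ Q   A^T ] [ x     ]   [-c ]
  [ A    0  ] [ lambda ] = [ b ]

Solving the linear system:
  x*      = (-0.0394, 0.2992, -0.4291)
  lambda* = (1.0945)
  f(x*)   = -1.437

x* = (-0.0394, 0.2992, -0.4291), lambda* = (1.0945)


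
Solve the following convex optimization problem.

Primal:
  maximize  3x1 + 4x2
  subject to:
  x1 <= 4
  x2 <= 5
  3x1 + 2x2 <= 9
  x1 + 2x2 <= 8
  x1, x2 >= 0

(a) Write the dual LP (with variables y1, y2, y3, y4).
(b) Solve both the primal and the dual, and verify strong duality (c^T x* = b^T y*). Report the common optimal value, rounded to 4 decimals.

The standard primal-dual pair for 'max c^T x s.t. A x <= b, x >= 0' is:
  Dual:  min b^T y  s.t.  A^T y >= c,  y >= 0.

So the dual LP is:
  minimize  4y1 + 5y2 + 9y3 + 8y4
  subject to:
    y1 + 3y3 + y4 >= 3
    y2 + 2y3 + 2y4 >= 4
    y1, y2, y3, y4 >= 0

Solving the primal: x* = (0.5, 3.75).
  primal value c^T x* = 16.5.
Solving the dual: y* = (0, 0, 0.5, 1.5).
  dual value b^T y* = 16.5.
Strong duality: c^T x* = b^T y*. Confirmed.

16.5


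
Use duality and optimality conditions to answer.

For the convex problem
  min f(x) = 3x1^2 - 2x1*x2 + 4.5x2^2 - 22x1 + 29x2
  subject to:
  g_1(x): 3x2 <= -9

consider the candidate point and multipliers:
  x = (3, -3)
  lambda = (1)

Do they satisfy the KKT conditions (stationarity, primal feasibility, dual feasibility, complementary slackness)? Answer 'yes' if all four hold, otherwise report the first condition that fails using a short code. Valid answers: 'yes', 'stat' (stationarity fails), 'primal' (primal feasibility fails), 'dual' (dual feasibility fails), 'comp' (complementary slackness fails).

Gradient of f: grad f(x) = Q x + c = (2, -4)
Constraint values g_i(x) = a_i^T x - b_i:
  g_1((3, -3)) = 0
Stationarity residual: grad f(x) + sum_i lambda_i a_i = (2, -1)
  -> stationarity FAILS
Primal feasibility (all g_i <= 0): OK
Dual feasibility (all lambda_i >= 0): OK
Complementary slackness (lambda_i * g_i(x) = 0 for all i): OK

Verdict: the first failing condition is stationarity -> stat.

stat


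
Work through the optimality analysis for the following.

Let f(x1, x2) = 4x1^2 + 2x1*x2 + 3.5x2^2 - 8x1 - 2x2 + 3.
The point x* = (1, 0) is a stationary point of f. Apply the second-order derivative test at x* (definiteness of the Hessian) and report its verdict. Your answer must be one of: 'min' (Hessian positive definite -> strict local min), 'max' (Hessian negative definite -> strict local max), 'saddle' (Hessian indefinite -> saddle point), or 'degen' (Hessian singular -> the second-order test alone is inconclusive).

Compute the Hessian H = grad^2 f:
  H = [[8, 2], [2, 7]]
Verify stationarity: grad f(x*) = H x* + g = (0, 0).
Eigenvalues of H: 5.4384, 9.5616.
Both eigenvalues > 0, so H is positive definite -> x* is a strict local min.

min


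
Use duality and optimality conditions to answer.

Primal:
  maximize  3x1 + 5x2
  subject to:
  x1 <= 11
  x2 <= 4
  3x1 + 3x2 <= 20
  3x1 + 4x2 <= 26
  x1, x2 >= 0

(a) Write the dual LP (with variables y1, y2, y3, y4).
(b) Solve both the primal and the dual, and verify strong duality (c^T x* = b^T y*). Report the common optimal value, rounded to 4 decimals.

The standard primal-dual pair for 'max c^T x s.t. A x <= b, x >= 0' is:
  Dual:  min b^T y  s.t.  A^T y >= c,  y >= 0.

So the dual LP is:
  minimize  11y1 + 4y2 + 20y3 + 26y4
  subject to:
    y1 + 3y3 + 3y4 >= 3
    y2 + 3y3 + 4y4 >= 5
    y1, y2, y3, y4 >= 0

Solving the primal: x* = (2.6667, 4).
  primal value c^T x* = 28.
Solving the dual: y* = (0, 2, 1, 0).
  dual value b^T y* = 28.
Strong duality: c^T x* = b^T y*. Confirmed.

28


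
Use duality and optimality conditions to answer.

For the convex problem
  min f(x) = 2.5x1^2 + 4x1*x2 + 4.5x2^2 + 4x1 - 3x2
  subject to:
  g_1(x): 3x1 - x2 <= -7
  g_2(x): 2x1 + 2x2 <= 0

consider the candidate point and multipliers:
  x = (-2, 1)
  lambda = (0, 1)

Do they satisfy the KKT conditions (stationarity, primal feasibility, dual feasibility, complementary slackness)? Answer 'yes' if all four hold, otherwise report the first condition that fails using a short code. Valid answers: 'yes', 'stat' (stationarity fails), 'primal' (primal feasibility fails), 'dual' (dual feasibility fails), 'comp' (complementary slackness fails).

Gradient of f: grad f(x) = Q x + c = (-2, -2)
Constraint values g_i(x) = a_i^T x - b_i:
  g_1((-2, 1)) = 0
  g_2((-2, 1)) = -2
Stationarity residual: grad f(x) + sum_i lambda_i a_i = (0, 0)
  -> stationarity OK
Primal feasibility (all g_i <= 0): OK
Dual feasibility (all lambda_i >= 0): OK
Complementary slackness (lambda_i * g_i(x) = 0 for all i): FAILS

Verdict: the first failing condition is complementary_slackness -> comp.

comp


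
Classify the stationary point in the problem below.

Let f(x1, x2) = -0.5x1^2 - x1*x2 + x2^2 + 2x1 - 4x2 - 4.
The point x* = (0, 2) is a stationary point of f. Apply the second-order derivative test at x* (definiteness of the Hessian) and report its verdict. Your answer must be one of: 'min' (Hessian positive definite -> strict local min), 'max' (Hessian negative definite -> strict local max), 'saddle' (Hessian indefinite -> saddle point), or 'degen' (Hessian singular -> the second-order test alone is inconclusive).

Compute the Hessian H = grad^2 f:
  H = [[-1, -1], [-1, 2]]
Verify stationarity: grad f(x*) = H x* + g = (0, 0).
Eigenvalues of H: -1.3028, 2.3028.
Eigenvalues have mixed signs, so H is indefinite -> x* is a saddle point.

saddle


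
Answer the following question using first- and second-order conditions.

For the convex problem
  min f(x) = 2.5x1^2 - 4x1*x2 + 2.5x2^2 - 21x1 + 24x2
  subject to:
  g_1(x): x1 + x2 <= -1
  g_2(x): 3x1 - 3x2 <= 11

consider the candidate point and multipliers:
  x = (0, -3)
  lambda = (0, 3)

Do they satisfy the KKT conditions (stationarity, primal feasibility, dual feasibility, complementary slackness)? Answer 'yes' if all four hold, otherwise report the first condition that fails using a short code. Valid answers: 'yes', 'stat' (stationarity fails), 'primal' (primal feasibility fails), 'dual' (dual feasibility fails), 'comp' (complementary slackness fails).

Gradient of f: grad f(x) = Q x + c = (-9, 9)
Constraint values g_i(x) = a_i^T x - b_i:
  g_1((0, -3)) = -2
  g_2((0, -3)) = -2
Stationarity residual: grad f(x) + sum_i lambda_i a_i = (0, 0)
  -> stationarity OK
Primal feasibility (all g_i <= 0): OK
Dual feasibility (all lambda_i >= 0): OK
Complementary slackness (lambda_i * g_i(x) = 0 for all i): FAILS

Verdict: the first failing condition is complementary_slackness -> comp.

comp


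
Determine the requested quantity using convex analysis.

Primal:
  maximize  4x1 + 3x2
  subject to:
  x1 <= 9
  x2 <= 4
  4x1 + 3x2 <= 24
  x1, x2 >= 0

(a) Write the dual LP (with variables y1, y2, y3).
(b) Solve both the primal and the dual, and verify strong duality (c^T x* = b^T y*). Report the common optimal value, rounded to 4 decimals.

The standard primal-dual pair for 'max c^T x s.t. A x <= b, x >= 0' is:
  Dual:  min b^T y  s.t.  A^T y >= c,  y >= 0.

So the dual LP is:
  minimize  9y1 + 4y2 + 24y3
  subject to:
    y1 + 4y3 >= 4
    y2 + 3y3 >= 3
    y1, y2, y3 >= 0

Solving the primal: x* = (6, 0).
  primal value c^T x* = 24.
Solving the dual: y* = (0, 0, 1).
  dual value b^T y* = 24.
Strong duality: c^T x* = b^T y*. Confirmed.

24


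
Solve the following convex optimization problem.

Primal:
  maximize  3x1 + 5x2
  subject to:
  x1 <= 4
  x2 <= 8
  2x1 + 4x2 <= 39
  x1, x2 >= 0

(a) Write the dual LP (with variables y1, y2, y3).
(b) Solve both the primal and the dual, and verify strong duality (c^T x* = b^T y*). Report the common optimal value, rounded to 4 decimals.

The standard primal-dual pair for 'max c^T x s.t. A x <= b, x >= 0' is:
  Dual:  min b^T y  s.t.  A^T y >= c,  y >= 0.

So the dual LP is:
  minimize  4y1 + 8y2 + 39y3
  subject to:
    y1 + 2y3 >= 3
    y2 + 4y3 >= 5
    y1, y2, y3 >= 0

Solving the primal: x* = (4, 7.75).
  primal value c^T x* = 50.75.
Solving the dual: y* = (0.5, 0, 1.25).
  dual value b^T y* = 50.75.
Strong duality: c^T x* = b^T y*. Confirmed.

50.75


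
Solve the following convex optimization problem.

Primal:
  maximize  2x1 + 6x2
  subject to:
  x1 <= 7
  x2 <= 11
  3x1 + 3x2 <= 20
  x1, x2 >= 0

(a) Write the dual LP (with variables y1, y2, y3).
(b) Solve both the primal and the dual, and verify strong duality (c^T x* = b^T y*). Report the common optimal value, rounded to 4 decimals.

The standard primal-dual pair for 'max c^T x s.t. A x <= b, x >= 0' is:
  Dual:  min b^T y  s.t.  A^T y >= c,  y >= 0.

So the dual LP is:
  minimize  7y1 + 11y2 + 20y3
  subject to:
    y1 + 3y3 >= 2
    y2 + 3y3 >= 6
    y1, y2, y3 >= 0

Solving the primal: x* = (0, 6.6667).
  primal value c^T x* = 40.
Solving the dual: y* = (0, 0, 2).
  dual value b^T y* = 40.
Strong duality: c^T x* = b^T y*. Confirmed.

40


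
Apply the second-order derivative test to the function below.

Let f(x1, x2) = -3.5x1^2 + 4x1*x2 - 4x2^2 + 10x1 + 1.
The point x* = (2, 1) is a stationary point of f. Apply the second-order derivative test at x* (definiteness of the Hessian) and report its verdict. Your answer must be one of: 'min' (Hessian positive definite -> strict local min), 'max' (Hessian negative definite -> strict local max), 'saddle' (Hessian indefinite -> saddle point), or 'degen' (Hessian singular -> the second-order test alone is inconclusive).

Compute the Hessian H = grad^2 f:
  H = [[-7, 4], [4, -8]]
Verify stationarity: grad f(x*) = H x* + g = (0, 0).
Eigenvalues of H: -11.5311, -3.4689.
Both eigenvalues < 0, so H is negative definite -> x* is a strict local max.

max


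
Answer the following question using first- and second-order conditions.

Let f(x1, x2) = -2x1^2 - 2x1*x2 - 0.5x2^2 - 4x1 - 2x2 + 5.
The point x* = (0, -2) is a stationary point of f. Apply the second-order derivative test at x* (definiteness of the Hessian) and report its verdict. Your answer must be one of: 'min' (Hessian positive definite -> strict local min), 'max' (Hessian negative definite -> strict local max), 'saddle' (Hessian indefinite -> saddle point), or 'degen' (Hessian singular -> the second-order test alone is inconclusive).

Compute the Hessian H = grad^2 f:
  H = [[-4, -2], [-2, -1]]
Verify stationarity: grad f(x*) = H x* + g = (0, 0).
Eigenvalues of H: -5, 0.
H has a zero eigenvalue (singular; negative semidefinite but not definite), so H is neither positive definite, negative definite, nor indefinite. The second-order test alone is inconclusive -> degen.
(Indeed, f is constant along the null direction of H through x*, so x* is not a strict local extremum.)

degen


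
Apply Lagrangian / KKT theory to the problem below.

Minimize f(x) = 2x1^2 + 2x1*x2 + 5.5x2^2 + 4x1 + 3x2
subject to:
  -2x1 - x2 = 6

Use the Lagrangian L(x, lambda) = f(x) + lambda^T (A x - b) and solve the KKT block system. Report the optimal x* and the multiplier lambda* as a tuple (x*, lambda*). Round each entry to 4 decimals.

Form the Lagrangian:
  L(x, lambda) = (1/2) x^T Q x + c^T x + lambda^T (A x - b)
Stationarity (grad_x L = 0): Q x + c + A^T lambda = 0.
Primal feasibility: A x = b.

This gives the KKT block system:
  [ Q   A^T ] [ x     ]   [-c ]
  [ A    0  ] [ lambda ] = [ b ]

Solving the linear system:
  x*      = (-2.95, -0.1)
  lambda* = (-4)
  f(x*)   = 5.95

x* = (-2.95, -0.1), lambda* = (-4)


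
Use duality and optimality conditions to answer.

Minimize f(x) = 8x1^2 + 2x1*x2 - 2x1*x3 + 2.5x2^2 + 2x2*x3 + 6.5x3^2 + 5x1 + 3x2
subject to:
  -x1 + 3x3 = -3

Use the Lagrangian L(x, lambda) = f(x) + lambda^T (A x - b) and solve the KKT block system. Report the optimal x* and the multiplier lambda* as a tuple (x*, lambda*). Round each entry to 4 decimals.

Form the Lagrangian:
  L(x, lambda) = (1/2) x^T Q x + c^T x + lambda^T (A x - b)
Stationarity (grad_x L = 0): Q x + c + A^T lambda = 0.
Primal feasibility: A x = b.

This gives the KKT block system:
  [ Q   A^T ] [ x     ]   [-c ]
  [ A    0  ] [ lambda ] = [ b ]

Solving the linear system:
  x*      = (-0.1452, -0.1225, -1.0484)
  lambda* = (4.528)
  f(x*)   = 6.2451

x* = (-0.1452, -0.1225, -1.0484), lambda* = (4.528)


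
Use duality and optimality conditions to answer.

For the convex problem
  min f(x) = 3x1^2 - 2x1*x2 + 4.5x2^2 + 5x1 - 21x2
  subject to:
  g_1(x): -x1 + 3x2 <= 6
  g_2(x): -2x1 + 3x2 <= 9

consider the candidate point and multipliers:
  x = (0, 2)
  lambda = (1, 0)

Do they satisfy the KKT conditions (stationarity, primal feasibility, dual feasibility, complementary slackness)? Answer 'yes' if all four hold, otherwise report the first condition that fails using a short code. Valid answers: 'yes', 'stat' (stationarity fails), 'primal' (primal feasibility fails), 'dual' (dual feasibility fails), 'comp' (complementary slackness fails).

Gradient of f: grad f(x) = Q x + c = (1, -3)
Constraint values g_i(x) = a_i^T x - b_i:
  g_1((0, 2)) = 0
  g_2((0, 2)) = -3
Stationarity residual: grad f(x) + sum_i lambda_i a_i = (0, 0)
  -> stationarity OK
Primal feasibility (all g_i <= 0): OK
Dual feasibility (all lambda_i >= 0): OK
Complementary slackness (lambda_i * g_i(x) = 0 for all i): OK

Verdict: yes, KKT holds.

yes


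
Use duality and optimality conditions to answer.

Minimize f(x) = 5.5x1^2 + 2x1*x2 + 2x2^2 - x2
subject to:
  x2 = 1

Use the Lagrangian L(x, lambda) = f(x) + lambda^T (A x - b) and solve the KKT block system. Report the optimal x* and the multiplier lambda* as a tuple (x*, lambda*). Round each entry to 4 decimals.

Form the Lagrangian:
  L(x, lambda) = (1/2) x^T Q x + c^T x + lambda^T (A x - b)
Stationarity (grad_x L = 0): Q x + c + A^T lambda = 0.
Primal feasibility: A x = b.

This gives the KKT block system:
  [ Q   A^T ] [ x     ]   [-c ]
  [ A    0  ] [ lambda ] = [ b ]

Solving the linear system:
  x*      = (-0.1818, 1)
  lambda* = (-2.6364)
  f(x*)   = 0.8182

x* = (-0.1818, 1), lambda* = (-2.6364)


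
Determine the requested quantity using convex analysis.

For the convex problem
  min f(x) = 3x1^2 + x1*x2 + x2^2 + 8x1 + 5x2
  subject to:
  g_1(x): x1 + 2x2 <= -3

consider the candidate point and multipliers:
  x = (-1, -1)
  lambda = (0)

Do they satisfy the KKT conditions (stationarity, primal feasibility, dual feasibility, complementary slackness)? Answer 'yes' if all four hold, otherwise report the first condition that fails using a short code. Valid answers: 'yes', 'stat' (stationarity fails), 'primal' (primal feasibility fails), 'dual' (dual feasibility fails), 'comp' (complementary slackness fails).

Gradient of f: grad f(x) = Q x + c = (1, 2)
Constraint values g_i(x) = a_i^T x - b_i:
  g_1((-1, -1)) = 0
Stationarity residual: grad f(x) + sum_i lambda_i a_i = (1, 2)
  -> stationarity FAILS
Primal feasibility (all g_i <= 0): OK
Dual feasibility (all lambda_i >= 0): OK
Complementary slackness (lambda_i * g_i(x) = 0 for all i): OK

Verdict: the first failing condition is stationarity -> stat.

stat


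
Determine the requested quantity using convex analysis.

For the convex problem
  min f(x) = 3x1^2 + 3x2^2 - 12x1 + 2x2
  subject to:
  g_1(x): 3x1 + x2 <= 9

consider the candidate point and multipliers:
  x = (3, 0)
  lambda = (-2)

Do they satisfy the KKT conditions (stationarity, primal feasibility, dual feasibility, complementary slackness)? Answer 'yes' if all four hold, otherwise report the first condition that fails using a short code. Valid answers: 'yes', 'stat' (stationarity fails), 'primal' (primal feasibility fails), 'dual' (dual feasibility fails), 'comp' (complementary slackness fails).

Gradient of f: grad f(x) = Q x + c = (6, 2)
Constraint values g_i(x) = a_i^T x - b_i:
  g_1((3, 0)) = 0
Stationarity residual: grad f(x) + sum_i lambda_i a_i = (0, 0)
  -> stationarity OK
Primal feasibility (all g_i <= 0): OK
Dual feasibility (all lambda_i >= 0): FAILS
Complementary slackness (lambda_i * g_i(x) = 0 for all i): OK

Verdict: the first failing condition is dual_feasibility -> dual.

dual


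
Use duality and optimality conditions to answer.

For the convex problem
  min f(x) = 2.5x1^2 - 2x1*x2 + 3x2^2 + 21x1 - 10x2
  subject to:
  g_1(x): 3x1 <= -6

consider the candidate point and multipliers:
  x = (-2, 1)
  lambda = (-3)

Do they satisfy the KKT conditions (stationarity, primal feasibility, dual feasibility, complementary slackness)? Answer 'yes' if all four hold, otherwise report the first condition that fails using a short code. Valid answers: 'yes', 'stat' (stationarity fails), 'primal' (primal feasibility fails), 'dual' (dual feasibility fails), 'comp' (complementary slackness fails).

Gradient of f: grad f(x) = Q x + c = (9, 0)
Constraint values g_i(x) = a_i^T x - b_i:
  g_1((-2, 1)) = 0
Stationarity residual: grad f(x) + sum_i lambda_i a_i = (0, 0)
  -> stationarity OK
Primal feasibility (all g_i <= 0): OK
Dual feasibility (all lambda_i >= 0): FAILS
Complementary slackness (lambda_i * g_i(x) = 0 for all i): OK

Verdict: the first failing condition is dual_feasibility -> dual.

dual


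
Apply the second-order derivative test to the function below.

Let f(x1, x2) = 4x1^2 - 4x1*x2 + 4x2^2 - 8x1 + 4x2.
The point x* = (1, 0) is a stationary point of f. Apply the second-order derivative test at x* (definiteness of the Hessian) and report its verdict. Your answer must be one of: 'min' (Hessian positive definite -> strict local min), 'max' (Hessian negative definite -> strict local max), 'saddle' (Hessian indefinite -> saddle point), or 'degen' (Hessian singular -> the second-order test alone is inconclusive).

Compute the Hessian H = grad^2 f:
  H = [[8, -4], [-4, 8]]
Verify stationarity: grad f(x*) = H x* + g = (0, 0).
Eigenvalues of H: 4, 12.
Both eigenvalues > 0, so H is positive definite -> x* is a strict local min.

min


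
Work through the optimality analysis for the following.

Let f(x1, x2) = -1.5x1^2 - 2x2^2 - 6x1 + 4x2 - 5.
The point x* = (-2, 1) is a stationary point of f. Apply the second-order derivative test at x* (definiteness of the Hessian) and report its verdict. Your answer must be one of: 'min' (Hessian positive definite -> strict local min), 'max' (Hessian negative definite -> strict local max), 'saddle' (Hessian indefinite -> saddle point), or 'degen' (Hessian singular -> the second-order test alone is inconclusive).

Compute the Hessian H = grad^2 f:
  H = [[-3, 0], [0, -4]]
Verify stationarity: grad f(x*) = H x* + g = (0, 0).
Eigenvalues of H: -4, -3.
Both eigenvalues < 0, so H is negative definite -> x* is a strict local max.

max


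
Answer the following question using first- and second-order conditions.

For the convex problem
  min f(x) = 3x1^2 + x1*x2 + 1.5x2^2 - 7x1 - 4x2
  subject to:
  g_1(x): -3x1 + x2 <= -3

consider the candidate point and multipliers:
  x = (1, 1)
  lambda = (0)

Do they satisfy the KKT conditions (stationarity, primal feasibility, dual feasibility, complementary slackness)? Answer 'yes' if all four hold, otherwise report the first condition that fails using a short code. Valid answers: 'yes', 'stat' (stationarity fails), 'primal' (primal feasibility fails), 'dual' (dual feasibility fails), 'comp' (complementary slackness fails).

Gradient of f: grad f(x) = Q x + c = (0, 0)
Constraint values g_i(x) = a_i^T x - b_i:
  g_1((1, 1)) = 1
Stationarity residual: grad f(x) + sum_i lambda_i a_i = (0, 0)
  -> stationarity OK
Primal feasibility (all g_i <= 0): FAILS
Dual feasibility (all lambda_i >= 0): OK
Complementary slackness (lambda_i * g_i(x) = 0 for all i): OK

Verdict: the first failing condition is primal_feasibility -> primal.

primal


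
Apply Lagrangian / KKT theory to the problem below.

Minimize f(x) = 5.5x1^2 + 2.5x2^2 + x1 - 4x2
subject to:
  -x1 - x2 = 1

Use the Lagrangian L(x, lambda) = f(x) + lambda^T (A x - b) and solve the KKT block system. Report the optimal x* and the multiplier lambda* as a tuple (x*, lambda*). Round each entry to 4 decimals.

Form the Lagrangian:
  L(x, lambda) = (1/2) x^T Q x + c^T x + lambda^T (A x - b)
Stationarity (grad_x L = 0): Q x + c + A^T lambda = 0.
Primal feasibility: A x = b.

This gives the KKT block system:
  [ Q   A^T ] [ x     ]   [-c ]
  [ A    0  ] [ lambda ] = [ b ]

Solving the linear system:
  x*      = (-0.625, -0.375)
  lambda* = (-5.875)
  f(x*)   = 3.375

x* = (-0.625, -0.375), lambda* = (-5.875)


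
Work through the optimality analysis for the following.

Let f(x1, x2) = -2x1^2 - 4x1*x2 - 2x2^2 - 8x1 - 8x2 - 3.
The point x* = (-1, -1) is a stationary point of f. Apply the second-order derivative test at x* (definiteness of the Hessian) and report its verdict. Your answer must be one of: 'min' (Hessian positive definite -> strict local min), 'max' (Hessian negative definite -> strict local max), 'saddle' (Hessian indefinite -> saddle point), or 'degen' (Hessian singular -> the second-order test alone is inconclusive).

Compute the Hessian H = grad^2 f:
  H = [[-4, -4], [-4, -4]]
Verify stationarity: grad f(x*) = H x* + g = (0, 0).
Eigenvalues of H: -8, 0.
H has a zero eigenvalue (singular; negative semidefinite but not definite), so H is neither positive definite, negative definite, nor indefinite. The second-order test alone is inconclusive -> degen.
(Indeed, f is constant along the null direction of H through x*, so x* is not a strict local extremum.)

degen


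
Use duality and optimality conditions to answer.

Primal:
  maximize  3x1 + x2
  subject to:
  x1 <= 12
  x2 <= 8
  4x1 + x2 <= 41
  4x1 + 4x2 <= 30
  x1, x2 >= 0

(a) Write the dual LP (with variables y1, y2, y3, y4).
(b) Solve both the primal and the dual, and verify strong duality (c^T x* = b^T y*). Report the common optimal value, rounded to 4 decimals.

The standard primal-dual pair for 'max c^T x s.t. A x <= b, x >= 0' is:
  Dual:  min b^T y  s.t.  A^T y >= c,  y >= 0.

So the dual LP is:
  minimize  12y1 + 8y2 + 41y3 + 30y4
  subject to:
    y1 + 4y3 + 4y4 >= 3
    y2 + y3 + 4y4 >= 1
    y1, y2, y3, y4 >= 0

Solving the primal: x* = (7.5, 0).
  primal value c^T x* = 22.5.
Solving the dual: y* = (0, 0, 0, 0.75).
  dual value b^T y* = 22.5.
Strong duality: c^T x* = b^T y*. Confirmed.

22.5


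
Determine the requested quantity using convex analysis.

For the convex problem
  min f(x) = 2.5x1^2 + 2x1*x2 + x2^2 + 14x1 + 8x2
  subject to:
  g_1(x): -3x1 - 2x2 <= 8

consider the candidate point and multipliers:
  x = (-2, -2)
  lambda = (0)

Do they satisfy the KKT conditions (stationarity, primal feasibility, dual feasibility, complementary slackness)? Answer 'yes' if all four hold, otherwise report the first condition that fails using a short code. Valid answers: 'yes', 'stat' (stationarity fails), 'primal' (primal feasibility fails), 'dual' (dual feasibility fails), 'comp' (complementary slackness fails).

Gradient of f: grad f(x) = Q x + c = (0, 0)
Constraint values g_i(x) = a_i^T x - b_i:
  g_1((-2, -2)) = 2
Stationarity residual: grad f(x) + sum_i lambda_i a_i = (0, 0)
  -> stationarity OK
Primal feasibility (all g_i <= 0): FAILS
Dual feasibility (all lambda_i >= 0): OK
Complementary slackness (lambda_i * g_i(x) = 0 for all i): OK

Verdict: the first failing condition is primal_feasibility -> primal.

primal


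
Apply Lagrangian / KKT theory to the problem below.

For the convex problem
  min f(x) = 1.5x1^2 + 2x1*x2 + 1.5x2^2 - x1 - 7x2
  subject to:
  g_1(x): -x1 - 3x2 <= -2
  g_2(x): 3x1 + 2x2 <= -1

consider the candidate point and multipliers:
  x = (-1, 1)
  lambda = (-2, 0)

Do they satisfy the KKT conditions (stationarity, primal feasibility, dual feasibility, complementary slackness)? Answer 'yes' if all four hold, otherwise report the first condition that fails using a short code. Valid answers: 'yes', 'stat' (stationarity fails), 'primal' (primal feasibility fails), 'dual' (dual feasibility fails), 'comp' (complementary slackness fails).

Gradient of f: grad f(x) = Q x + c = (-2, -6)
Constraint values g_i(x) = a_i^T x - b_i:
  g_1((-1, 1)) = 0
  g_2((-1, 1)) = 0
Stationarity residual: grad f(x) + sum_i lambda_i a_i = (0, 0)
  -> stationarity OK
Primal feasibility (all g_i <= 0): OK
Dual feasibility (all lambda_i >= 0): FAILS
Complementary slackness (lambda_i * g_i(x) = 0 for all i): OK

Verdict: the first failing condition is dual_feasibility -> dual.

dual


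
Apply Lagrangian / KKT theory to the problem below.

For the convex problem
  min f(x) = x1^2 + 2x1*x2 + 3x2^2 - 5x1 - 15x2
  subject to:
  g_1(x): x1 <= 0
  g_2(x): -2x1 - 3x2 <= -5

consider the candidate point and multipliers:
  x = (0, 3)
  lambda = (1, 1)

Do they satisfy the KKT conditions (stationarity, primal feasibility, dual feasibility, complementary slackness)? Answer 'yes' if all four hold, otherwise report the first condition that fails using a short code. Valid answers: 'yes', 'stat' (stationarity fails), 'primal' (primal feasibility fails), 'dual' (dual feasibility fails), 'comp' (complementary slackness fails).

Gradient of f: grad f(x) = Q x + c = (1, 3)
Constraint values g_i(x) = a_i^T x - b_i:
  g_1((0, 3)) = 0
  g_2((0, 3)) = -4
Stationarity residual: grad f(x) + sum_i lambda_i a_i = (0, 0)
  -> stationarity OK
Primal feasibility (all g_i <= 0): OK
Dual feasibility (all lambda_i >= 0): OK
Complementary slackness (lambda_i * g_i(x) = 0 for all i): FAILS

Verdict: the first failing condition is complementary_slackness -> comp.

comp


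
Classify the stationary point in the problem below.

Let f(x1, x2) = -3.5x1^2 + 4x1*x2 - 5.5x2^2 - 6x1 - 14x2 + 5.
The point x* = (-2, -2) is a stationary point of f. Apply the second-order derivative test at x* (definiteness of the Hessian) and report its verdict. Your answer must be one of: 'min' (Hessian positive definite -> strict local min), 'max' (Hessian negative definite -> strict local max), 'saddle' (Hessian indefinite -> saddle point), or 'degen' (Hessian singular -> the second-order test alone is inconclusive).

Compute the Hessian H = grad^2 f:
  H = [[-7, 4], [4, -11]]
Verify stationarity: grad f(x*) = H x* + g = (0, 0).
Eigenvalues of H: -13.4721, -4.5279.
Both eigenvalues < 0, so H is negative definite -> x* is a strict local max.

max


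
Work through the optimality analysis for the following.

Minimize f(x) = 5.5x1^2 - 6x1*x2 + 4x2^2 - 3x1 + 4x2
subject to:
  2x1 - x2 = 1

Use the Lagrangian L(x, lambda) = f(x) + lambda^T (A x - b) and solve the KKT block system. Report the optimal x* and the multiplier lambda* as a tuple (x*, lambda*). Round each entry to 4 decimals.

Form the Lagrangian:
  L(x, lambda) = (1/2) x^T Q x + c^T x + lambda^T (A x - b)
Stationarity (grad_x L = 0): Q x + c + A^T lambda = 0.
Primal feasibility: A x = b.

This gives the KKT block system:
  [ Q   A^T ] [ x     ]   [-c ]
  [ A    0  ] [ lambda ] = [ b ]

Solving the linear system:
  x*      = (0.2632, -0.4737)
  lambda* = (-1.3684)
  f(x*)   = -0.6579

x* = (0.2632, -0.4737), lambda* = (-1.3684)


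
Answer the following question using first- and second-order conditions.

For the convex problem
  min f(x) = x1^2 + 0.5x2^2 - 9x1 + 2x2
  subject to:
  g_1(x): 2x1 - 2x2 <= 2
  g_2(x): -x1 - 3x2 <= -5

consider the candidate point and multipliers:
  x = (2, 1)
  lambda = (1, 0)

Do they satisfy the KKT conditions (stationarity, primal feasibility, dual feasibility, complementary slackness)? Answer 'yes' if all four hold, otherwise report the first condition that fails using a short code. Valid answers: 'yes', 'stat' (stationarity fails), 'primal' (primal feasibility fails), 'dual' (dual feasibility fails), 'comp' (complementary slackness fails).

Gradient of f: grad f(x) = Q x + c = (-5, 3)
Constraint values g_i(x) = a_i^T x - b_i:
  g_1((2, 1)) = 0
  g_2((2, 1)) = 0
Stationarity residual: grad f(x) + sum_i lambda_i a_i = (-3, 1)
  -> stationarity FAILS
Primal feasibility (all g_i <= 0): OK
Dual feasibility (all lambda_i >= 0): OK
Complementary slackness (lambda_i * g_i(x) = 0 for all i): OK

Verdict: the first failing condition is stationarity -> stat.

stat


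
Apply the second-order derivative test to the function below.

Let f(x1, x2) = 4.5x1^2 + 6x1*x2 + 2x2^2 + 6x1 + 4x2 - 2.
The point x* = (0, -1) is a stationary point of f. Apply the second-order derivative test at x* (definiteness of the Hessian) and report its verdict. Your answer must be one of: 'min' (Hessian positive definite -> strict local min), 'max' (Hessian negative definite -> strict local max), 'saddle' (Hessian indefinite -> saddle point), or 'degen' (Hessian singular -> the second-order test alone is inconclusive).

Compute the Hessian H = grad^2 f:
  H = [[9, 6], [6, 4]]
Verify stationarity: grad f(x*) = H x* + g = (0, 0).
Eigenvalues of H: 0, 13.
H has a zero eigenvalue (singular; positive semidefinite but not definite), so H is neither positive definite, negative definite, nor indefinite. The second-order test alone is inconclusive -> degen.
(Indeed, f is constant along the null direction of H through x*, so x* is not a strict local extremum.)

degen


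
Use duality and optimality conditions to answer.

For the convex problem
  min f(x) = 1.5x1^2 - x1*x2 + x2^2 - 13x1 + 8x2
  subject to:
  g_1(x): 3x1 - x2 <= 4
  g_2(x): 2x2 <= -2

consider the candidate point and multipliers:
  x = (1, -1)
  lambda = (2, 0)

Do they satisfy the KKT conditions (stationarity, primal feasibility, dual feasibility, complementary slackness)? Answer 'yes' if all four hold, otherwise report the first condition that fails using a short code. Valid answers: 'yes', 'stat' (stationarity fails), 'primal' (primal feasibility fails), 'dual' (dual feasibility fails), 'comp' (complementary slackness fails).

Gradient of f: grad f(x) = Q x + c = (-9, 5)
Constraint values g_i(x) = a_i^T x - b_i:
  g_1((1, -1)) = 0
  g_2((1, -1)) = 0
Stationarity residual: grad f(x) + sum_i lambda_i a_i = (-3, 3)
  -> stationarity FAILS
Primal feasibility (all g_i <= 0): OK
Dual feasibility (all lambda_i >= 0): OK
Complementary slackness (lambda_i * g_i(x) = 0 for all i): OK

Verdict: the first failing condition is stationarity -> stat.

stat


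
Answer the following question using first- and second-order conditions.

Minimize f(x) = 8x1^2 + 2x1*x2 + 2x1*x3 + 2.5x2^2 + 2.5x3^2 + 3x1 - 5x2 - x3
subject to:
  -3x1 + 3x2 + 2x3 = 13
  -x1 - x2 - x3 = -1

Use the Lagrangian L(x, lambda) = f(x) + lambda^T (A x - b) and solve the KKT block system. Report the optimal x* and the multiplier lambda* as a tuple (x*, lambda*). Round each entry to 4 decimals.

Form the Lagrangian:
  L(x, lambda) = (1/2) x^T Q x + c^T x + lambda^T (A x - b)
Stationarity (grad_x L = 0): Q x + c + A^T lambda = 0.
Primal feasibility: A x = b.

This gives the KKT block system:
  [ Q   A^T ] [ x     ]   [-c ]
  [ A    0  ] [ lambda ] = [ b ]

Solving the linear system:
  x*      = (-1.7697, 2.1514, 0.6183)
  lambda* = (-3.6656, -8.7792)
  f(x*)   = 11.0946

x* = (-1.7697, 2.1514, 0.6183), lambda* = (-3.6656, -8.7792)


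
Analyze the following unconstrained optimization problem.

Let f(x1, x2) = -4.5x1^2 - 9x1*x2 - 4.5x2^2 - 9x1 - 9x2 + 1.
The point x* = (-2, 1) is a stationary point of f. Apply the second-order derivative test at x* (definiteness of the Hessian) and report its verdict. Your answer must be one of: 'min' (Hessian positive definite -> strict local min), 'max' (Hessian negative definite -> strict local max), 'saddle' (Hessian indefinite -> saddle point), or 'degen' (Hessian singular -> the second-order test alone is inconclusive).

Compute the Hessian H = grad^2 f:
  H = [[-9, -9], [-9, -9]]
Verify stationarity: grad f(x*) = H x* + g = (0, 0).
Eigenvalues of H: -18, 0.
H has a zero eigenvalue (singular; negative semidefinite but not definite), so H is neither positive definite, negative definite, nor indefinite. The second-order test alone is inconclusive -> degen.
(Indeed, f is constant along the null direction of H through x*, so x* is not a strict local extremum.)

degen


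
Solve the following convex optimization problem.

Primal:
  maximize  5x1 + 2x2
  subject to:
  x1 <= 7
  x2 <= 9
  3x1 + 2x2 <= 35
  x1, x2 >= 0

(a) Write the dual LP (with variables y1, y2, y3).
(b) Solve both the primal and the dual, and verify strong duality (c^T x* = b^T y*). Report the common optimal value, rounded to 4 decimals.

The standard primal-dual pair for 'max c^T x s.t. A x <= b, x >= 0' is:
  Dual:  min b^T y  s.t.  A^T y >= c,  y >= 0.

So the dual LP is:
  minimize  7y1 + 9y2 + 35y3
  subject to:
    y1 + 3y3 >= 5
    y2 + 2y3 >= 2
    y1, y2, y3 >= 0

Solving the primal: x* = (7, 7).
  primal value c^T x* = 49.
Solving the dual: y* = (2, 0, 1).
  dual value b^T y* = 49.
Strong duality: c^T x* = b^T y*. Confirmed.

49


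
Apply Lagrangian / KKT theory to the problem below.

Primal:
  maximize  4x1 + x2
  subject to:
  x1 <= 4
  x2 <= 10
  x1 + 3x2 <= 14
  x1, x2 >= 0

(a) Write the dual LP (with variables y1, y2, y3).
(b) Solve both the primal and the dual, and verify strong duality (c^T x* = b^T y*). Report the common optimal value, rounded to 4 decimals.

The standard primal-dual pair for 'max c^T x s.t. A x <= b, x >= 0' is:
  Dual:  min b^T y  s.t.  A^T y >= c,  y >= 0.

So the dual LP is:
  minimize  4y1 + 10y2 + 14y3
  subject to:
    y1 + y3 >= 4
    y2 + 3y3 >= 1
    y1, y2, y3 >= 0

Solving the primal: x* = (4, 3.3333).
  primal value c^T x* = 19.3333.
Solving the dual: y* = (3.6667, 0, 0.3333).
  dual value b^T y* = 19.3333.
Strong duality: c^T x* = b^T y*. Confirmed.

19.3333


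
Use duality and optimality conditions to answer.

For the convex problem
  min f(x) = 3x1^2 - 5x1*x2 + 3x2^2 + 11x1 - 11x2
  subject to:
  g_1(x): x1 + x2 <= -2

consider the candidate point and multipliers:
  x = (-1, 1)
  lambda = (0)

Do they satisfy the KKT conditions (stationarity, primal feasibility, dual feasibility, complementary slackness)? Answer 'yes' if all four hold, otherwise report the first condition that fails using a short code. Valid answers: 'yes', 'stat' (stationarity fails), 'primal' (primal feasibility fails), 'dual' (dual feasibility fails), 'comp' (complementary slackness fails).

Gradient of f: grad f(x) = Q x + c = (0, 0)
Constraint values g_i(x) = a_i^T x - b_i:
  g_1((-1, 1)) = 2
Stationarity residual: grad f(x) + sum_i lambda_i a_i = (0, 0)
  -> stationarity OK
Primal feasibility (all g_i <= 0): FAILS
Dual feasibility (all lambda_i >= 0): OK
Complementary slackness (lambda_i * g_i(x) = 0 for all i): OK

Verdict: the first failing condition is primal_feasibility -> primal.

primal


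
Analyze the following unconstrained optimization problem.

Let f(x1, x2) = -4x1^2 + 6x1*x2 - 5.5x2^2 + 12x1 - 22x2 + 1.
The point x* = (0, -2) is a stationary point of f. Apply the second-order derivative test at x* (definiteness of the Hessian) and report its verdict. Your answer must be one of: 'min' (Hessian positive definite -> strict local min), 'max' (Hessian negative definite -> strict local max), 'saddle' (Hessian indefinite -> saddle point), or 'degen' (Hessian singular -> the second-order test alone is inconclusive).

Compute the Hessian H = grad^2 f:
  H = [[-8, 6], [6, -11]]
Verify stationarity: grad f(x*) = H x* + g = (0, 0).
Eigenvalues of H: -15.6847, -3.3153.
Both eigenvalues < 0, so H is negative definite -> x* is a strict local max.

max


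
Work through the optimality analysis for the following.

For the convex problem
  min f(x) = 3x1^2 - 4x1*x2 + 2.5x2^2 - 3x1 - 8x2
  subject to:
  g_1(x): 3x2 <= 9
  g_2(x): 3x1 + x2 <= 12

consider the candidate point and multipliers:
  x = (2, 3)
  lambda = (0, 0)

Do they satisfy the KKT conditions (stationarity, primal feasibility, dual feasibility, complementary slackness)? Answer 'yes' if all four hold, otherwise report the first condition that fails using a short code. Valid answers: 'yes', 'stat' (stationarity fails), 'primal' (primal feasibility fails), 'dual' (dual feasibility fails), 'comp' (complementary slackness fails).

Gradient of f: grad f(x) = Q x + c = (-3, -1)
Constraint values g_i(x) = a_i^T x - b_i:
  g_1((2, 3)) = 0
  g_2((2, 3)) = -3
Stationarity residual: grad f(x) + sum_i lambda_i a_i = (-3, -1)
  -> stationarity FAILS
Primal feasibility (all g_i <= 0): OK
Dual feasibility (all lambda_i >= 0): OK
Complementary slackness (lambda_i * g_i(x) = 0 for all i): OK

Verdict: the first failing condition is stationarity -> stat.

stat
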